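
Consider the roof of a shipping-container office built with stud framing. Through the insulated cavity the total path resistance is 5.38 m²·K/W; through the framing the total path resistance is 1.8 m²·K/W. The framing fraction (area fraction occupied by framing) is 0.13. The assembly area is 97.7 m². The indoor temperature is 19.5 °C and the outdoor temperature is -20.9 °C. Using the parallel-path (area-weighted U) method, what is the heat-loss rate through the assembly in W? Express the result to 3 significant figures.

U_eff = 0.87/5.38 + 0.13/1.8 = 0.1617 + 0.07222 = 0.2339
R_eff = 1/U_eff = 4.275 m²·K/W
Q = 97.7 × (19.5 − (-20.9)) / 4.275 = 923.3 W

923 W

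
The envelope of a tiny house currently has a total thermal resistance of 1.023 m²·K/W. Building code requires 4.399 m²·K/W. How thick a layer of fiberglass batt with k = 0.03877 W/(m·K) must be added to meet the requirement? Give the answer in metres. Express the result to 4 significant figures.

ΔR = 4.399 − 1.023 = 3.376 m²·K/W
L = ΔR × k = 3.376 × 0.03877 = 0.13089 m

0.1309 m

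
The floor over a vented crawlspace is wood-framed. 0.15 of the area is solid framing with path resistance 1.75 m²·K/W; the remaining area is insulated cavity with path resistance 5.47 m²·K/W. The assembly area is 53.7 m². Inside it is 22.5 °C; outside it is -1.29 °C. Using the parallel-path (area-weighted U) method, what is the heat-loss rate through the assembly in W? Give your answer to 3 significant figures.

308 W

U_eff = 0.85/5.47 + 0.15/1.75 = 0.1554 + 0.08571 = 0.2411
R_eff = 1/U_eff = 4.148 m²·K/W
Q = 53.7 × (22.5 − (-1.29)) / 4.148 = 308 W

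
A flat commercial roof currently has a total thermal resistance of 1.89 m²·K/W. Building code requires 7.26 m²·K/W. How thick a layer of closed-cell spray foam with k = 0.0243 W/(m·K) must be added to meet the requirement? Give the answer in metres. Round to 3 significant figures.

ΔR = 7.26 − 1.89 = 5.37 m²·K/W
L = ΔR × k = 5.37 × 0.0243 = 0.1305 m

0.130 m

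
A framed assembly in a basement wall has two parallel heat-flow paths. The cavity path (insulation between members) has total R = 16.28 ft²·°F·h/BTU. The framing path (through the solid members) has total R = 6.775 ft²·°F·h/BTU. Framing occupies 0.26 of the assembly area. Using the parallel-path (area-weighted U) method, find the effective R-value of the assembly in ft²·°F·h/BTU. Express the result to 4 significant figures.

U_eff = 0.74/16.28 + 0.26/6.775 = 0.045455 + 0.038376 = 0.083831
R_eff = 1/U_eff = 11.929 ft²·°F·h/BTU

11.93 ft²·°F·h/BTU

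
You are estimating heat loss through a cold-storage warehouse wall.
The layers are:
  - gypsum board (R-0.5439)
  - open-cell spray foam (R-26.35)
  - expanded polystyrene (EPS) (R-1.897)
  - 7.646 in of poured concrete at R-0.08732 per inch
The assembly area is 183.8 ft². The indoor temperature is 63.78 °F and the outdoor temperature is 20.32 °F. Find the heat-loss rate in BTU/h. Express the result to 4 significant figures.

271.2 BTU/h

7.646 × 0.08732 = 0.66765
R_total = 0.5439 + 26.35 + 1.897 + 0.66765 = 29.459 ft²·°F·h/BTU
Q = A·ΔT/R = 183.8 × (63.78 − 20.32) / 29.459 = 271.16 BTU/h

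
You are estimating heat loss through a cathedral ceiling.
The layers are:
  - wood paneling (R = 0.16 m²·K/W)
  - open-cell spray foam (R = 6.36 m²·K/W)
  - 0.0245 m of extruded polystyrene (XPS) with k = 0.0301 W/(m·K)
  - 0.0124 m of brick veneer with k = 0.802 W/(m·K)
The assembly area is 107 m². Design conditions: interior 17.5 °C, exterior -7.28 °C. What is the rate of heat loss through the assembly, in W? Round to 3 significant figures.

0.0245/0.0301 = 0.814
0.0124/0.802 = 0.01546
R_total = 0.16 + 6.36 + 0.814 + 0.01546 = 7.349 m²·K/W
Q = A·ΔT/R = 107 × (17.5 − (-7.28)) / 7.349 = 360.8 W

361 W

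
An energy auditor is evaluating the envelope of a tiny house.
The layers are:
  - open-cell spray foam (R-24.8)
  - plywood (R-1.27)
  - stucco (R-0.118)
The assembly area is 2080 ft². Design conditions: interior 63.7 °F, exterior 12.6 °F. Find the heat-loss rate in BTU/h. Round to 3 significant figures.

4060 BTU/h

R_total = 24.8 + 1.27 + 0.118 = 26.19 ft²·°F·h/BTU
Q = A·ΔT/R = 2080 × (63.7 − 12.6) / 26.19 = 4059 BTU/h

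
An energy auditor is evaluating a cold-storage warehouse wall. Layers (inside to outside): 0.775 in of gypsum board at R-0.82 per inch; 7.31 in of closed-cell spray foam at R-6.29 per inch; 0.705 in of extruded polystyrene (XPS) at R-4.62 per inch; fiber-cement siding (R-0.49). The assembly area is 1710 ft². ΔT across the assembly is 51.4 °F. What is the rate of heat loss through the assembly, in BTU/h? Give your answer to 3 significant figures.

0.775 × 0.82 = 0.6355
7.31 × 6.29 = 45.98
0.705 × 4.62 = 3.257
R_total = 0.6355 + 45.98 + 3.257 + 0.49 = 50.36 ft²·°F·h/BTU
Q = A·ΔT/R = 1710 × 51.4 / 50.36 = 1745 BTU/h

1750 BTU/h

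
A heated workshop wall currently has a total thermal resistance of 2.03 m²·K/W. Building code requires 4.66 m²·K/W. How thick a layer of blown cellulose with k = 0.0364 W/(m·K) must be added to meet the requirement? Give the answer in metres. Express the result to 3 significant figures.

ΔR = 4.66 − 2.03 = 2.63 m²·K/W
L = ΔR × k = 2.63 × 0.0364 = 0.09573 m

0.0957 m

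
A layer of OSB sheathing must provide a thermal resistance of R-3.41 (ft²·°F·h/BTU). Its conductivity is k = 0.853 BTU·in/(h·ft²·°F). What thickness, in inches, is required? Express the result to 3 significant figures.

L = R × k = 3.41 × 0.853 = 2.909 in

2.91 in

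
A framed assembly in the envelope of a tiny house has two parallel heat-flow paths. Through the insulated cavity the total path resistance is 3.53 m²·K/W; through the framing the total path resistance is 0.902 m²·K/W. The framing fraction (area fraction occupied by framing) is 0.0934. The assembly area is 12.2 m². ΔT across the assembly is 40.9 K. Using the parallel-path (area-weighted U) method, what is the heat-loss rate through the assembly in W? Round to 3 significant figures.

U_eff = 0.9066/3.53 + 0.0934/0.902 = 0.2568 + 0.1035 = 0.3604
R_eff = 1/U_eff = 2.775 m²·K/W
Q = 12.2 × 40.9 / 2.775 = 179.8 W

180 W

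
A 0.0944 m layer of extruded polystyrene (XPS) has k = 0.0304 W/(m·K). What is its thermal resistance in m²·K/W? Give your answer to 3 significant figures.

3.11 m²·K/W

R = L/k = 0.0944/0.0304 = 3.105 m²·K/W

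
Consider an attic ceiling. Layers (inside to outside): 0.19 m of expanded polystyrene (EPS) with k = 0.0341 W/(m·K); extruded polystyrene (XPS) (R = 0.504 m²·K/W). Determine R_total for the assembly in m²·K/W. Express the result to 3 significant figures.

6.08 m²·K/W

0.19/0.0341 = 5.572
R_total = 5.572 + 0.504 = 6.076 m²·K/W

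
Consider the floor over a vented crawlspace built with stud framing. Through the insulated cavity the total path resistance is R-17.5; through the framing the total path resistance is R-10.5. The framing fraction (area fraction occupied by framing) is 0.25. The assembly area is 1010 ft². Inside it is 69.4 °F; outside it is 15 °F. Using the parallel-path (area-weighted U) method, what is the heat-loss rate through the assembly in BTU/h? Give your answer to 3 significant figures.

3660 BTU/h

U_eff = 0.75/17.5 + 0.25/10.5 = 0.04286 + 0.02381 = 0.06667
R_eff = 1/U_eff = 15 ft²·°F·h/BTU
Q = 1010 × (69.4 − 15) / 15 = 3663 BTU/h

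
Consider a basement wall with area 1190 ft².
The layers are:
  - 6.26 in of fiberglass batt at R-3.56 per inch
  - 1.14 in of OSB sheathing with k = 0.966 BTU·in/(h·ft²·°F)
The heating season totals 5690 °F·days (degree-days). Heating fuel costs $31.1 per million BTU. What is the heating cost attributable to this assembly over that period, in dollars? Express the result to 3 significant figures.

215 dollars

6.26 × 3.56 = 22.29
1.14/0.966 = 1.18
R_total = 22.29 + 1.18 = 23.47 ft²·°F·h/BTU
E = A × HDD × 24 / R = 1190 × 5690 × 24 / 23.47 = 6925000 BTU
Cost = 6925000/10⁶ × 31.1 = $215.4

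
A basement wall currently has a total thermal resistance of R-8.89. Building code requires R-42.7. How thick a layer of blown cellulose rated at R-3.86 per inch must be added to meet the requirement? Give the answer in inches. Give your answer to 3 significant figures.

ΔR = 42.7 − 8.89 = 33.81 ft²·°F·h/BTU
L = ΔR / (R/in) = 33.81/3.86 = 8.759 in

8.76 in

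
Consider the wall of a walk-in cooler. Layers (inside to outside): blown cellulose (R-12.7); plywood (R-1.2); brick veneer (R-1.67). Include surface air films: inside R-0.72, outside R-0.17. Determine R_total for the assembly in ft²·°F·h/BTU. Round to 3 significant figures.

16.5 ft²·°F·h/BTU

R_total = 0.72 + 12.7 + 1.2 + 1.67 + 0.17 = 16.46 ft²·°F·h/BTU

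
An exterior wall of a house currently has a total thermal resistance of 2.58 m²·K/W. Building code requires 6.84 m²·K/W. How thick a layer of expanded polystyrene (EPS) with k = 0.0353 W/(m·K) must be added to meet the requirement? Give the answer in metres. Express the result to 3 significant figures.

0.150 m

ΔR = 6.84 − 2.58 = 4.26 m²·K/W
L = ΔR × k = 4.26 × 0.0353 = 0.1504 m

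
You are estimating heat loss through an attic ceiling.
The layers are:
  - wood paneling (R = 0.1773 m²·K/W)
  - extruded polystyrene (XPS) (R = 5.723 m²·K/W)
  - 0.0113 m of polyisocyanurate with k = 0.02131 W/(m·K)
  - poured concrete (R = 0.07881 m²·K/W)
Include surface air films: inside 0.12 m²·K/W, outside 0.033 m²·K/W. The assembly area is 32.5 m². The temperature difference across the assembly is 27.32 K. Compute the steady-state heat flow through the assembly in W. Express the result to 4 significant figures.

0.0113/0.02131 = 0.53027
R_total = 0.12 + 0.1773 + 5.723 + 0.53027 + 0.07881 + 0.033 = 6.6624 m²·K/W
Q = A·ΔT/R = 32.5 × 27.32 / 6.6624 = 133.27 W

133.3 W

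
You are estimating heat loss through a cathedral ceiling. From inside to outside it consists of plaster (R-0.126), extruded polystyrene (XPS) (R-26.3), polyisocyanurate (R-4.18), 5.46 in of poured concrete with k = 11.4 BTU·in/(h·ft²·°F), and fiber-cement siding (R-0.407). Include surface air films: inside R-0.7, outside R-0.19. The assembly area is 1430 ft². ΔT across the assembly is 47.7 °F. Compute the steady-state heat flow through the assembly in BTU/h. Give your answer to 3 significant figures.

5.46/11.4 = 0.4789
R_total = 0.7 + 0.126 + 26.3 + 4.18 + 0.4789 + 0.407 + 0.19 = 32.38 ft²·°F·h/BTU
Q = A·ΔT/R = 1430 × 47.7 / 32.38 = 2106 BTU/h

2110 BTU/h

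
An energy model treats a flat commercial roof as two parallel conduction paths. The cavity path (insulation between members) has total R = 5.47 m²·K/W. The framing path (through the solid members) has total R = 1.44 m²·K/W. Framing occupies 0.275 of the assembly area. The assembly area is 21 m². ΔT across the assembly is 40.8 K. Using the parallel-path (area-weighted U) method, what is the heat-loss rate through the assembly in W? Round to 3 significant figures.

U_eff = 0.725/5.47 + 0.275/1.44 = 0.1325 + 0.191 = 0.3235
R_eff = 1/U_eff = 3.091 m²·K/W
Q = 21 × 40.8 / 3.091 = 277.2 W

277 W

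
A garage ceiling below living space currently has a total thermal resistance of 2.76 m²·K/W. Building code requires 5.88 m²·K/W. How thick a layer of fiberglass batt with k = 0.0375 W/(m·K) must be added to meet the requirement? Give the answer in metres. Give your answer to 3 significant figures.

ΔR = 5.88 − 2.76 = 3.12 m²·K/W
L = ΔR × k = 3.12 × 0.0375 = 0.117 m

0.117 m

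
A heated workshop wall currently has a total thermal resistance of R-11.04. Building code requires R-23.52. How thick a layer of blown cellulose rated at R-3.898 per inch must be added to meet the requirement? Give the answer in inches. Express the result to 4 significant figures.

ΔR = 23.52 − 11.04 = 12.48 ft²·°F·h/BTU
L = ΔR / (R/in) = 12.48/3.898 = 3.2016 in

3.202 in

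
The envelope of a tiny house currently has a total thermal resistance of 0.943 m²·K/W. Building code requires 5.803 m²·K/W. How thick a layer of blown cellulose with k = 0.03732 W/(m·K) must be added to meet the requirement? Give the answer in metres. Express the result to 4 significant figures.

ΔR = 5.803 − 0.943 = 4.86 m²·K/W
L = ΔR × k = 4.86 × 0.03732 = 0.18138 m

0.1814 m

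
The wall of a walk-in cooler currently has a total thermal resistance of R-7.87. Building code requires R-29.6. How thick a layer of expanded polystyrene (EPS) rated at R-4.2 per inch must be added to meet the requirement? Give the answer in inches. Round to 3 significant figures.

5.17 in

ΔR = 29.6 − 7.87 = 21.73 ft²·°F·h/BTU
L = ΔR / (R/in) = 21.73/4.2 = 5.174 in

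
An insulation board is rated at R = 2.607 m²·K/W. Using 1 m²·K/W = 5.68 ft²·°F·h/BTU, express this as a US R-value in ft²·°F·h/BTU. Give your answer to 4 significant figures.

14.81 ft²·°F·h/BTU

R_US = 2.607 × 5.68 = 14.808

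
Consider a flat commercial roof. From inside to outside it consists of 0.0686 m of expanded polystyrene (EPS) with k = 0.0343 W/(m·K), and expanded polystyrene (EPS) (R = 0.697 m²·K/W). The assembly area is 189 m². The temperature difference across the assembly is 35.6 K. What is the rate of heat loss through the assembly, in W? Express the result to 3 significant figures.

0.0686/0.0343 = 2
R_total = 2 + 0.697 = 2.697 m²·K/W
Q = A·ΔT/R = 189 × 35.6 / 2.697 = 2495 W

2490 W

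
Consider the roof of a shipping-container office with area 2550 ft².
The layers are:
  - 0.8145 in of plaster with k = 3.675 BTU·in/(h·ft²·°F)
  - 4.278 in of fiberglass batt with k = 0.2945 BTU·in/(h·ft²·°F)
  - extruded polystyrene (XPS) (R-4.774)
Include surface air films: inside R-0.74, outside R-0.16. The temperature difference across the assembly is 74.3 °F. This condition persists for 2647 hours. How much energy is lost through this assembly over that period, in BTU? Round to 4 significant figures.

24560000 BTU

0.8145/3.675 = 0.22163
4.278/0.2945 = 14.526
R_total = 0.74 + 0.22163 + 14.526 + 4.774 + 0.16 = 20.422 ft²·°F·h/BTU
Q = 2550 × 74.3 / 20.422 = 9277.5 BTU/h
E = 9277.5 × 2647 = 24558000 BTU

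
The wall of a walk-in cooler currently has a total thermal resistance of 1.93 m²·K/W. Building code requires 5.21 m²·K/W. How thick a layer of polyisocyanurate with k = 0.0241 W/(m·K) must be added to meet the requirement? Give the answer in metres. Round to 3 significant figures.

0.0790 m

ΔR = 5.21 − 1.93 = 3.28 m²·K/W
L = ΔR × k = 3.28 × 0.0241 = 0.07905 m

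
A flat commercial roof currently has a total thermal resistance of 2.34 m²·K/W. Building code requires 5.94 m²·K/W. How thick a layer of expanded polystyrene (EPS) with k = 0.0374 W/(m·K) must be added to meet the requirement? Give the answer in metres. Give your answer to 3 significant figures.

0.135 m

ΔR = 5.94 − 2.34 = 3.6 m²·K/W
L = ΔR × k = 3.6 × 0.0374 = 0.1346 m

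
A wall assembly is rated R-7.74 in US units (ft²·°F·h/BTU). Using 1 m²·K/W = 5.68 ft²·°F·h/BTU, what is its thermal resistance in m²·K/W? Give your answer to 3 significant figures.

1.36 m²·K/W

R_SI = 7.74/5.68 = 1.363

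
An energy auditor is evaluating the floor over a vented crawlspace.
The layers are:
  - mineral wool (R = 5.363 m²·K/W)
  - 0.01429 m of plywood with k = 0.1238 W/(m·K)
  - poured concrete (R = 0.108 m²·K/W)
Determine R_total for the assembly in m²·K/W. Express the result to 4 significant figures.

5.586 m²·K/W

0.01429/0.1238 = 0.11543
R_total = 5.363 + 0.11543 + 0.108 = 5.5864 m²·K/W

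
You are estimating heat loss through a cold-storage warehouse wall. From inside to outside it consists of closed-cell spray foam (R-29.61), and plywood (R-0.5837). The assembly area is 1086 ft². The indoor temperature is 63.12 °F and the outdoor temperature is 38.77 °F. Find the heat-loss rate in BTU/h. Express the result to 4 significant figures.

R_total = 29.61 + 0.5837 = 30.194 ft²·°F·h/BTU
Q = A·ΔT/R = 1086 × (63.12 − 38.77) / 30.194 = 875.82 BTU/h

875.8 BTU/h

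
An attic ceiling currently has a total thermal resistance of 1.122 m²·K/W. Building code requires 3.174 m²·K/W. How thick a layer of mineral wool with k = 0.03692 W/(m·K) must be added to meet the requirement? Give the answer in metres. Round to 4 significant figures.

0.07576 m

ΔR = 3.174 − 1.122 = 2.052 m²·K/W
L = ΔR × k = 2.052 × 0.03692 = 0.07576 m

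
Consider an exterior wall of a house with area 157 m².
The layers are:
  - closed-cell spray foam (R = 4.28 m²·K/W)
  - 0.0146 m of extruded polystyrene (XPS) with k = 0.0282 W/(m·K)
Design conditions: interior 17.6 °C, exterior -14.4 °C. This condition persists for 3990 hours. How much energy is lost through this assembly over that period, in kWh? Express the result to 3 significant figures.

4180 kWh

0.0146/0.0282 = 0.5177
R_total = 4.28 + 0.5177 = 4.798 m²·K/W
Q = 157 × (17.6 − (-14.4)) / 4.798 = 1047 W
E = 1047 W × 3990 h / 1000 = 4178 kWh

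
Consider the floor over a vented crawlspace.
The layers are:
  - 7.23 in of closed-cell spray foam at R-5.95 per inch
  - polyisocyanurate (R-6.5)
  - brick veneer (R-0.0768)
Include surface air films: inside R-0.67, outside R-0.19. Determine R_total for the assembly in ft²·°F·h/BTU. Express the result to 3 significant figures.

7.23 × 5.95 = 43.02
R_total = 0.67 + 43.02 + 6.5 + 0.0768 + 0.19 = 50.46 ft²·°F·h/BTU

50.5 ft²·°F·h/BTU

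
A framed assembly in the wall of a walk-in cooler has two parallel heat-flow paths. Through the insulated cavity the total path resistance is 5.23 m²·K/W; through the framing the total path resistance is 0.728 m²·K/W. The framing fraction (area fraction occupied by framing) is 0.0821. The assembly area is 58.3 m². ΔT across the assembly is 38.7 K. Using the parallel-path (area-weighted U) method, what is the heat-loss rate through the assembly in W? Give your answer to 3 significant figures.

U_eff = 0.9179/5.23 + 0.0821/0.728 = 0.1755 + 0.1128 = 0.2883
R_eff = 1/U_eff = 3.469 m²·K/W
Q = 58.3 × 38.7 / 3.469 = 650.4 W

650 W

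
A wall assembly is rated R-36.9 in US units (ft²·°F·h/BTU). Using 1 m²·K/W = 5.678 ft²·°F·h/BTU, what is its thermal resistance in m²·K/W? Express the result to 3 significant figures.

6.50 m²·K/W

R_SI = 36.9/5.678 = 6.499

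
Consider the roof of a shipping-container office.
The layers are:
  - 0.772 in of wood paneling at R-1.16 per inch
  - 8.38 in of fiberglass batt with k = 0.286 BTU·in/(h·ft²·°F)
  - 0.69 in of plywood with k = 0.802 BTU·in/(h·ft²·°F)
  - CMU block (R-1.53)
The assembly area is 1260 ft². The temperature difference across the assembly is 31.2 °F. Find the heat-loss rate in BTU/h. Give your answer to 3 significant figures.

0.772 × 1.16 = 0.8955
8.38/0.286 = 29.3
0.69/0.802 = 0.8603
R_total = 0.8955 + 29.3 + 0.8603 + 1.53 = 32.59 ft²·°F·h/BTU
Q = A·ΔT/R = 1260 × 31.2 / 32.59 = 1206 BTU/h

1210 BTU/h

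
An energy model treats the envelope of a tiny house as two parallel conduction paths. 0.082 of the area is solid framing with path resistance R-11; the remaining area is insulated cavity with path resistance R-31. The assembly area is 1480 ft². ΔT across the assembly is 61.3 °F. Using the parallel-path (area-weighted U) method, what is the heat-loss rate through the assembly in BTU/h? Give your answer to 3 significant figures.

3360 BTU/h

U_eff = 0.918/31 + 0.082/11 = 0.02961 + 0.007455 = 0.03707
R_eff = 1/U_eff = 26.98 ft²·°F·h/BTU
Q = 1480 × 61.3 / 26.98 = 3363 BTU/h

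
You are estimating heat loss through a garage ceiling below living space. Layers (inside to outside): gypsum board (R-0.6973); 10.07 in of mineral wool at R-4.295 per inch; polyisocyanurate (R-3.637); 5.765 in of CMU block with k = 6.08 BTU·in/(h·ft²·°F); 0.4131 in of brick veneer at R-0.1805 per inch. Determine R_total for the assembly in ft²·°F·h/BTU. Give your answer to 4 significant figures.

10.07 × 4.295 = 43.251
5.765/6.08 = 0.94819
0.4131 × 0.1805 = 0.074565
R_total = 0.6973 + 43.251 + 3.637 + 0.94819 + 0.074565 = 48.608 ft²·°F·h/BTU

48.61 ft²·°F·h/BTU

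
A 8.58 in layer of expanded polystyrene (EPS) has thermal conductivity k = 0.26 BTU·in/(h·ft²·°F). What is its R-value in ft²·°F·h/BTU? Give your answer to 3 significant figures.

33.0 ft²·°F·h/BTU

R = L/k = 8.58/0.26 = 33 ft²·°F·h/BTU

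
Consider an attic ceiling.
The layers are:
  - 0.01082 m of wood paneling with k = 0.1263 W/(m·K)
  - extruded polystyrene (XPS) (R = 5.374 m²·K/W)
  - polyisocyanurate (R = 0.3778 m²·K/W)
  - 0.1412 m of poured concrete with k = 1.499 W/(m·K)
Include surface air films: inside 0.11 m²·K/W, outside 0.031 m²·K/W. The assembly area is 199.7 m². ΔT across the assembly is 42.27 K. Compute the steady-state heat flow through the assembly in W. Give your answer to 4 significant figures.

1390 W

0.01082/0.1263 = 0.085669
0.1412/1.499 = 0.094196
R_total = 0.11 + 0.085669 + 5.374 + 0.3778 + 0.094196 + 0.031 = 6.0727 m²·K/W
Q = A·ΔT/R = 199.7 × 42.27 / 6.0727 = 1390.1 W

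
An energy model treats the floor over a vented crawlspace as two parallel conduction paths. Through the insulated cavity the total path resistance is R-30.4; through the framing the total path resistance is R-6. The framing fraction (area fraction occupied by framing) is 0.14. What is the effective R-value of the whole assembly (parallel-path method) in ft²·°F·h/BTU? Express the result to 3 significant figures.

U_eff = 0.86/30.4 + 0.14/6 = 0.02829 + 0.02333 = 0.05162
R_eff = 1/U_eff = 19.37 ft²·°F·h/BTU

19.4 ft²·°F·h/BTU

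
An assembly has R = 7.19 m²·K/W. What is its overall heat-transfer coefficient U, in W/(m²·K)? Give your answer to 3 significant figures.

0.139 W/(m²·K)

U = 1/R = 1/7.19 = 0.1391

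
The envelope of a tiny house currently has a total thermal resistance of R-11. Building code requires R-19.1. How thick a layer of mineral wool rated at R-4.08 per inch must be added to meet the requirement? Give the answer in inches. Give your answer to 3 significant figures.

1.99 in

ΔR = 19.1 − 11 = 8.1 ft²·°F·h/BTU
L = ΔR / (R/in) = 8.1/4.08 = 1.985 in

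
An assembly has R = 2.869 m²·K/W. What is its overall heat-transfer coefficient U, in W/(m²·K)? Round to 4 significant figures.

0.3486 W/(m²·K)

U = 1/R = 1/2.869 = 0.34855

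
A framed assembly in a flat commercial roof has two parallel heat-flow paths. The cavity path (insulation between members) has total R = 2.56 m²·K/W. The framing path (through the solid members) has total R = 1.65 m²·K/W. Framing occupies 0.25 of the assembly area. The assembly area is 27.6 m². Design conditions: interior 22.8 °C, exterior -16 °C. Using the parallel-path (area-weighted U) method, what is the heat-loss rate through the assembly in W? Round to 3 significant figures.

U_eff = 0.75/2.56 + 0.25/1.65 = 0.293 + 0.1515 = 0.4445
R_eff = 1/U_eff = 2.25 m²·K/W
Q = 27.6 × (22.8 − (-16)) / 2.25 = 476 W

476 W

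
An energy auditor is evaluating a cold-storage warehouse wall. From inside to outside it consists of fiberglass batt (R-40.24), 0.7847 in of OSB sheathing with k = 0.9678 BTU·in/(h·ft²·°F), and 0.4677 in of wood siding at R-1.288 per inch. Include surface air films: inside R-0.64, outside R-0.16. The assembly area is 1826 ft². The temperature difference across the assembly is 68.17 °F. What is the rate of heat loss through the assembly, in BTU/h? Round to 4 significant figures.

2932 BTU/h

0.7847/0.9678 = 0.81081
0.4677 × 1.288 = 0.6024
R_total = 0.64 + 40.24 + 0.81081 + 0.6024 + 0.16 = 42.453 ft²·°F·h/BTU
Q = A·ΔT/R = 1826 × 68.17 / 42.453 = 2932.1 BTU/h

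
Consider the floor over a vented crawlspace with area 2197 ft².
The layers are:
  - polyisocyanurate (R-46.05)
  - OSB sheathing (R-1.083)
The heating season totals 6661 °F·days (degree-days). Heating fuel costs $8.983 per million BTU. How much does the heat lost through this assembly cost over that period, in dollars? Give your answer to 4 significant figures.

66.94 dollars

R_total = 46.05 + 1.083 = 47.133 ft²·°F·h/BTU
E = A × HDD × 24 / R = 2197 × 6661 × 24 / 47.133 = 7451700 BTU
Cost = 7451700/10⁶ × 8.983 = $66.939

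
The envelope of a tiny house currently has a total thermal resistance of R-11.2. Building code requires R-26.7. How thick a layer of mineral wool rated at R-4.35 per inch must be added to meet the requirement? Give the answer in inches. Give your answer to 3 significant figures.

3.56 in

ΔR = 26.7 − 11.2 = 15.5 ft²·°F·h/BTU
L = ΔR / (R/in) = 15.5/4.35 = 3.563 in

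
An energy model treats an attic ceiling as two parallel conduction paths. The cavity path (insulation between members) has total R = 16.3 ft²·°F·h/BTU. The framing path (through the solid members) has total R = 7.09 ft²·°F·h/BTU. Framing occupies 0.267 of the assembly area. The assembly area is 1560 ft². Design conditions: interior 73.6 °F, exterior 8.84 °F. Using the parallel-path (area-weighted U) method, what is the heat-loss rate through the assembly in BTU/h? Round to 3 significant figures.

8350 BTU/h

U_eff = 0.733/16.3 + 0.267/7.09 = 0.04497 + 0.03766 = 0.08263
R_eff = 1/U_eff = 12.1 ft²·°F·h/BTU
Q = 1560 × (73.6 − 8.84) / 12.1 = 8348 BTU/h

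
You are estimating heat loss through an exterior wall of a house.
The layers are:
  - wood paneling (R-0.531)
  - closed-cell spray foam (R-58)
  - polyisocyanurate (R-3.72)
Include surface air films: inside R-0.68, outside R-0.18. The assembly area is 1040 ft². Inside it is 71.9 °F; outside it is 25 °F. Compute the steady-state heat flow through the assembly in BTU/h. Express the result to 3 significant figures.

R_total = 0.68 + 0.531 + 58 + 3.72 + 0.18 = 63.11 ft²·°F·h/BTU
Q = A·ΔT/R = 1040 × (71.9 − 25) / 63.11 = 772.9 BTU/h

773 BTU/h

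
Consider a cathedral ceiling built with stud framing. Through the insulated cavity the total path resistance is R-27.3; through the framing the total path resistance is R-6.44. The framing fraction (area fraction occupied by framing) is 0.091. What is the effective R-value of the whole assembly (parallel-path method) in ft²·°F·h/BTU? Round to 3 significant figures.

21.1 ft²·°F·h/BTU

U_eff = 0.909/27.3 + 0.091/6.44 = 0.0333 + 0.01413 = 0.04743
R_eff = 1/U_eff = 21.08 ft²·°F·h/BTU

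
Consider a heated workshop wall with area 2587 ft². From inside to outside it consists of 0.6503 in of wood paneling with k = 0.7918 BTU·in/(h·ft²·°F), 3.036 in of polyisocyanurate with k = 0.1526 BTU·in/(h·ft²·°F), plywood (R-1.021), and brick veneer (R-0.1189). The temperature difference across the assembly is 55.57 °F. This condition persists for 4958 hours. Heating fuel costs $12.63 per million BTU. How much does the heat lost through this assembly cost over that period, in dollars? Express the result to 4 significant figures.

0.6503/0.7918 = 0.82129
3.036/0.1526 = 19.895
R_total = 0.82129 + 19.895 + 1.021 + 0.1189 = 21.856 ft²·°F·h/BTU
Q = 2587 × 55.57 / 21.856 = 6577.5 BTU/h
E = 6577.5 × 4958 = 32611000 BTU
Cost = 32611000/10⁶ × 12.63 = $411.88

411.9 dollars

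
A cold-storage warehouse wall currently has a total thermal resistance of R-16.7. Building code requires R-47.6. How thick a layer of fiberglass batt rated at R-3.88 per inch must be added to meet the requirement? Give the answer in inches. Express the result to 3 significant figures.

7.96 in

ΔR = 47.6 − 16.7 = 30.9 ft²·°F·h/BTU
L = ΔR / (R/in) = 30.9/3.88 = 7.964 in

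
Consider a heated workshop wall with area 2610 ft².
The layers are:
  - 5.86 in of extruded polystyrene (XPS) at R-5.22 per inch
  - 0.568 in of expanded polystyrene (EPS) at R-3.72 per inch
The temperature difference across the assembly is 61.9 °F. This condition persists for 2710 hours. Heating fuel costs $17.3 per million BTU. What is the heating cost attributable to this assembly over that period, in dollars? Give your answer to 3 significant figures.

232 dollars

5.86 × 5.22 = 30.59
0.568 × 3.72 = 2.113
R_total = 30.59 + 2.113 = 32.7 ft²·°F·h/BTU
Q = 2610 × 61.9 / 32.7 = 4940 BTU/h
E = 4940 × 2710 = 13390000 BTU
Cost = 13390000/10⁶ × 17.3 = $231.6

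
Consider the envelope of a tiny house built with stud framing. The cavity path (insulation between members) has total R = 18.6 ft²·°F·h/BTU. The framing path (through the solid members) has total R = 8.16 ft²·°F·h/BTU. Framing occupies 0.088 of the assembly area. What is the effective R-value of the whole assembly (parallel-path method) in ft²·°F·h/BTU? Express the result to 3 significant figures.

U_eff = 0.912/18.6 + 0.088/8.16 = 0.04903 + 0.01078 = 0.05982
R_eff = 1/U_eff = 16.72 ft²·°F·h/BTU

16.7 ft²·°F·h/BTU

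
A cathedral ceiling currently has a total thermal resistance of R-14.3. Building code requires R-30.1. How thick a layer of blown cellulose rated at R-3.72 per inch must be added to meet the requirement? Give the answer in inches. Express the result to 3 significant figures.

4.25 in

ΔR = 30.1 − 14.3 = 15.8 ft²·°F·h/BTU
L = ΔR / (R/in) = 15.8/3.72 = 4.247 in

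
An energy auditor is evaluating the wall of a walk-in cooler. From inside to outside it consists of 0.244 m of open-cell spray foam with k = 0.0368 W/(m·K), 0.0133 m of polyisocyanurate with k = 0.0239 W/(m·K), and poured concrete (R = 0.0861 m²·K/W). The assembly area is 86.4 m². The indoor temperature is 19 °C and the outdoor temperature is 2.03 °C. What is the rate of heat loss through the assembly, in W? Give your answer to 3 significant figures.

0.244/0.0368 = 6.63
0.0133/0.0239 = 0.5565
R_total = 6.63 + 0.5565 + 0.0861 = 7.273 m²·K/W
Q = A·ΔT/R = 86.4 × (19 − 2.03) / 7.273 = 201.6 W

202 W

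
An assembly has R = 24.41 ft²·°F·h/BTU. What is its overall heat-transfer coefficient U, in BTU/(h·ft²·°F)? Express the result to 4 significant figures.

U = 1/R = 1/24.41 = 0.040967

0.04097 BTU/(h·ft²·°F)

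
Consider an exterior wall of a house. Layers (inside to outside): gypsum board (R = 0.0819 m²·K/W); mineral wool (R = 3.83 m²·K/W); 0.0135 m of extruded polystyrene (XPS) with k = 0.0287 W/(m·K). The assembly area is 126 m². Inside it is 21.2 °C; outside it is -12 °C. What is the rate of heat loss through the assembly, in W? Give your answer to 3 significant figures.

955 W

0.0135/0.0287 = 0.4704
R_total = 0.0819 + 3.83 + 0.4704 = 4.382 m²·K/W
Q = A·ΔT/R = 126 × (21.2 − (-12)) / 4.382 = 954.6 W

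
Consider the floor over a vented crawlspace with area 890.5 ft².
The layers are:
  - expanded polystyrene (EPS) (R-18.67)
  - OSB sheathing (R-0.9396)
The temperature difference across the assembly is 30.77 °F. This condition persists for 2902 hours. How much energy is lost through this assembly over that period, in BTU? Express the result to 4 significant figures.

R_total = 18.67 + 0.9396 = 19.61 ft²·°F·h/BTU
Q = 890.5 × 30.77 / 19.61 = 1397.3 BTU/h
E = 1397.3 × 2902 = 4055000 BTU

4055000 BTU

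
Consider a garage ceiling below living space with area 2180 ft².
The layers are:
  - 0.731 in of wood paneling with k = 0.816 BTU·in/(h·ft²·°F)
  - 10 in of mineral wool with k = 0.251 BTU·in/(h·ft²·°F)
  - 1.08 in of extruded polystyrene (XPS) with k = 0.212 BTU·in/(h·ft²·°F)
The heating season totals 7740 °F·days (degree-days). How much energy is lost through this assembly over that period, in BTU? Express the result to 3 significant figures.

8840000 BTU

0.731/0.816 = 0.8958
10/0.251 = 39.84
1.08/0.212 = 5.094
R_total = 0.8958 + 39.84 + 5.094 = 45.83 ft²·°F·h/BTU
E = A × HDD × 24 / R = 2180 × 7740 × 24 / 45.83 = 8836000 BTU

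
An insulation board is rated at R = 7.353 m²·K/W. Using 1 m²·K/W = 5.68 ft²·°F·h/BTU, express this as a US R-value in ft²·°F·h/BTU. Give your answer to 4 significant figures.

R_US = 7.353 × 5.68 = 41.765

41.77 ft²·°F·h/BTU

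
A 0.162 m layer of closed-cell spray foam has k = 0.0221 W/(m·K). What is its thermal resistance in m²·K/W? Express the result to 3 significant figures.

7.33 m²·K/W

R = L/k = 0.162/0.0221 = 7.33 m²·K/W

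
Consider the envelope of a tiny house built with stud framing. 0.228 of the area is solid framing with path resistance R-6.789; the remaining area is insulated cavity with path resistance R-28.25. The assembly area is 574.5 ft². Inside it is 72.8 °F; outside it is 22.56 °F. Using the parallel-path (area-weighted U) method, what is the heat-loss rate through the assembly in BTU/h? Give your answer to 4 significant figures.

U_eff = 0.772/28.25 + 0.228/6.789 = 0.027327 + 0.033584 = 0.060911
R_eff = 1/U_eff = 16.417 ft²·°F·h/BTU
Q = 574.5 × (72.8 − 22.56) / 16.417 = 1758.1 BTU/h

1758 BTU/h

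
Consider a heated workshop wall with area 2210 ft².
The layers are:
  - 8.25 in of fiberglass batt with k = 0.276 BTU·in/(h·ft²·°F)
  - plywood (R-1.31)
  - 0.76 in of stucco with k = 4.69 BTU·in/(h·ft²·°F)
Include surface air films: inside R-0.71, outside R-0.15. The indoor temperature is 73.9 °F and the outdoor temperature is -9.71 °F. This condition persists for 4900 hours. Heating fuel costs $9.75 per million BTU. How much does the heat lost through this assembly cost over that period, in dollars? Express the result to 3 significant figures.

274 dollars

8.25/0.276 = 29.89
0.76/4.69 = 0.162
R_total = 0.71 + 29.89 + 1.31 + 0.162 + 0.15 = 32.22 ft²·°F·h/BTU
Q = 2210 × (73.9 − (-9.71)) / 32.22 = 5734 BTU/h
E = 5734 × 4900 = 28100000 BTU
Cost = 28100000/10⁶ × 9.75 = $274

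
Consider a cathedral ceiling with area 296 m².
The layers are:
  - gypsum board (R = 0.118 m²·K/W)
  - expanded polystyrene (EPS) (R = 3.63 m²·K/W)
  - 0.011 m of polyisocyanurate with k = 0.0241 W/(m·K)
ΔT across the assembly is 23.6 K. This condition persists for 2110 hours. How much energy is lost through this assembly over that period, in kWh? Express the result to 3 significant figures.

0.011/0.0241 = 0.4564
R_total = 0.118 + 3.63 + 0.4564 = 4.204 m²·K/W
Q = 296 × 23.6 / 4.204 = 1661 W
E = 1661 W × 2110 h / 1000 = 3506 kWh

3510 kWh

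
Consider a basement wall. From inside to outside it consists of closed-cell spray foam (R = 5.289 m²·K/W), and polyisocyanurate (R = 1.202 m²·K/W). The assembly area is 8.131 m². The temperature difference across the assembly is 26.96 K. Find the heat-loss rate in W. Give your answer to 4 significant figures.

33.77 W

R_total = 5.289 + 1.202 = 6.491 m²·K/W
Q = A·ΔT/R = 8.131 × 26.96 / 6.491 = 33.772 W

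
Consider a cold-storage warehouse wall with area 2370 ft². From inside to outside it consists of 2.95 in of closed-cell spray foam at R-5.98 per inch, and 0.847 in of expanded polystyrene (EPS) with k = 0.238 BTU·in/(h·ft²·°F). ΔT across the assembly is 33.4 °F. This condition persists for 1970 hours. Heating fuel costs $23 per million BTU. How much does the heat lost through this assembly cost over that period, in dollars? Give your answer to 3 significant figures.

169 dollars

2.95 × 5.98 = 17.64
0.847/0.238 = 3.559
R_total = 17.64 + 3.559 = 21.2 ft²·°F·h/BTU
Q = 2370 × 33.4 / 21.2 = 3734 BTU/h
E = 3734 × 1970 = 7356000 BTU
Cost = 7356000/10⁶ × 23 = $169.2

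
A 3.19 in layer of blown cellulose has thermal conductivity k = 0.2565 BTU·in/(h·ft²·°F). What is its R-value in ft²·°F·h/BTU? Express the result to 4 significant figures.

R = L/k = 3.19/0.2565 = 12.437 ft²·°F·h/BTU

12.44 ft²·°F·h/BTU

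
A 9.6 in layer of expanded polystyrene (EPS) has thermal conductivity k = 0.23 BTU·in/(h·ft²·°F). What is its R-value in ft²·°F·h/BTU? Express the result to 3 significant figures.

41.7 ft²·°F·h/BTU

R = L/k = 9.6/0.23 = 41.74 ft²·°F·h/BTU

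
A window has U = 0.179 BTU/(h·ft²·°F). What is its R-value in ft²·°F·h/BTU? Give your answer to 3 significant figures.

5.59 ft²·°F·h/BTU

R = 1/U = 1/0.179 = 5.587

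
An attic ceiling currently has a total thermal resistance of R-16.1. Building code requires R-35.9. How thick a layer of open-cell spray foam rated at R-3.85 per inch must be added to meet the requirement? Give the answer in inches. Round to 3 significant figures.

5.14 in

ΔR = 35.9 − 16.1 = 19.8 ft²·°F·h/BTU
L = ΔR / (R/in) = 19.8/3.85 = 5.143 in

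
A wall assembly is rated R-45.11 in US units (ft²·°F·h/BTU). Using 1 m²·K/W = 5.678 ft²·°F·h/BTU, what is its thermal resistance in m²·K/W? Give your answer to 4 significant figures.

7.945 m²·K/W

R_SI = 45.11/5.678 = 7.9447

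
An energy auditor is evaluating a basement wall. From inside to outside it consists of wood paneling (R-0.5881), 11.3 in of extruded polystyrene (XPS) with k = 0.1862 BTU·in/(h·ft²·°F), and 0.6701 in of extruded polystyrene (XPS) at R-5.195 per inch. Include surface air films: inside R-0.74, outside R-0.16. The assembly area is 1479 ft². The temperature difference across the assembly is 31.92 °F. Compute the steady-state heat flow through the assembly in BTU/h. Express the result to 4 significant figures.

11.3/0.1862 = 60.687
0.6701 × 5.195 = 3.4812
R_total = 0.74 + 0.5881 + 60.687 + 3.4812 + 0.16 = 65.657 ft²·°F·h/BTU
Q = A·ΔT/R = 1479 × 31.92 / 65.657 = 719.04 BTU/h

719.0 BTU/h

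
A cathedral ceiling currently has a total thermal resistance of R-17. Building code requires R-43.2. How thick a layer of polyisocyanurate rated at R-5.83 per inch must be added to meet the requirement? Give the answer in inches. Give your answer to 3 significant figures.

ΔR = 43.2 − 17 = 26.2 ft²·°F·h/BTU
L = ΔR / (R/in) = 26.2/5.83 = 4.494 in

4.49 in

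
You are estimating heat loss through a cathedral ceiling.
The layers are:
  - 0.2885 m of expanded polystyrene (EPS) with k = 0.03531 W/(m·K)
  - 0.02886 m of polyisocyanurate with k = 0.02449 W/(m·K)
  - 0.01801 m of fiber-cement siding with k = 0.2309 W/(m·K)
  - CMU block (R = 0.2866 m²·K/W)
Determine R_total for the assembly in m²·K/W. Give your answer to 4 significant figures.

9.714 m²·K/W

0.2885/0.03531 = 8.1705
0.02886/0.02449 = 1.1784
0.01801/0.2309 = 0.077999
R_total = 8.1705 + 1.1784 + 0.077999 + 0.2866 = 9.7135 m²·K/W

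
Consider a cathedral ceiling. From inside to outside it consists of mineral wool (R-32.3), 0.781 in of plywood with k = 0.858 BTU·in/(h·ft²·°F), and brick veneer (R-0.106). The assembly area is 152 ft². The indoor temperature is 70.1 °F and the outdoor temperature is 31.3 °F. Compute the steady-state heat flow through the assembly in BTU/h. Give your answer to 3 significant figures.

0.781/0.858 = 0.9103
R_total = 32.3 + 0.9103 + 0.106 = 33.32 ft²·°F·h/BTU
Q = A·ΔT/R = 152 × (70.1 − 31.3) / 33.32 = 177 BTU/h

177 BTU/h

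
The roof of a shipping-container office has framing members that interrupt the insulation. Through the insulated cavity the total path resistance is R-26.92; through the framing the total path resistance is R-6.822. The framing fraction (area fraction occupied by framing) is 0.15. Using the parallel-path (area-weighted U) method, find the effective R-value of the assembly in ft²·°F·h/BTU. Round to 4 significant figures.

18.67 ft²·°F·h/BTU

U_eff = 0.85/26.92 + 0.15/6.822 = 0.031575 + 0.021988 = 0.053563
R_eff = 1/U_eff = 18.67 ft²·°F·h/BTU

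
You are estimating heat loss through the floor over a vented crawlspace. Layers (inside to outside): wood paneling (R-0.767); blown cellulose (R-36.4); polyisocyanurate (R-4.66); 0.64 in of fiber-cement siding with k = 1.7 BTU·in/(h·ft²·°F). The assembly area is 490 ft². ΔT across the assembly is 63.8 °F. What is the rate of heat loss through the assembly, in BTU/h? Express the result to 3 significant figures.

0.64/1.7 = 0.3765
R_total = 0.767 + 36.4 + 4.66 + 0.3765 = 42.2 ft²·°F·h/BTU
Q = A·ΔT/R = 490 × 63.8 / 42.2 = 740.7 BTU/h

741 BTU/h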